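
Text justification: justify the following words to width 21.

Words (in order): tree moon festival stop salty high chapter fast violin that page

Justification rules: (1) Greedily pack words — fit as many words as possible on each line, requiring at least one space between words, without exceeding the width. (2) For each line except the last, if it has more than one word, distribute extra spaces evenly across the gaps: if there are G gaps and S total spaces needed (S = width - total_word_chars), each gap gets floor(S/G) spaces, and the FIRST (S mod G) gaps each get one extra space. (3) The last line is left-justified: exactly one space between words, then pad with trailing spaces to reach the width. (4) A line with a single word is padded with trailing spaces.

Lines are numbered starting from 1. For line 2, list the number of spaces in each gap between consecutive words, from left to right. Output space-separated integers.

Answer: 4 4

Derivation:
Line 1: ['tree', 'moon', 'festival'] (min_width=18, slack=3)
Line 2: ['stop', 'salty', 'high'] (min_width=15, slack=6)
Line 3: ['chapter', 'fast', 'violin'] (min_width=19, slack=2)
Line 4: ['that', 'page'] (min_width=9, slack=12)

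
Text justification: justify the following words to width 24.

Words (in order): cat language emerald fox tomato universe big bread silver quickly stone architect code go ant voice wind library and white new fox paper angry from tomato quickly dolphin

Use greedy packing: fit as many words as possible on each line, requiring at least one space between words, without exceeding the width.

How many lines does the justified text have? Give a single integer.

Line 1: ['cat', 'language', 'emerald', 'fox'] (min_width=24, slack=0)
Line 2: ['tomato', 'universe', 'big'] (min_width=19, slack=5)
Line 3: ['bread', 'silver', 'quickly'] (min_width=20, slack=4)
Line 4: ['stone', 'architect', 'code', 'go'] (min_width=23, slack=1)
Line 5: ['ant', 'voice', 'wind', 'library'] (min_width=22, slack=2)
Line 6: ['and', 'white', 'new', 'fox', 'paper'] (min_width=23, slack=1)
Line 7: ['angry', 'from', 'tomato'] (min_width=17, slack=7)
Line 8: ['quickly', 'dolphin'] (min_width=15, slack=9)
Total lines: 8

Answer: 8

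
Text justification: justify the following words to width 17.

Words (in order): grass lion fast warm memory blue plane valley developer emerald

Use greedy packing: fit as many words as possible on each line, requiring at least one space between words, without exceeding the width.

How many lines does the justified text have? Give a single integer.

Line 1: ['grass', 'lion', 'fast'] (min_width=15, slack=2)
Line 2: ['warm', 'memory', 'blue'] (min_width=16, slack=1)
Line 3: ['plane', 'valley'] (min_width=12, slack=5)
Line 4: ['developer', 'emerald'] (min_width=17, slack=0)
Total lines: 4

Answer: 4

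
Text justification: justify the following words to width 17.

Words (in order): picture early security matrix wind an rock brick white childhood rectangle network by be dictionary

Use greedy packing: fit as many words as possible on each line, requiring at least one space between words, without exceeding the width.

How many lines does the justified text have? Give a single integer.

Line 1: ['picture', 'early'] (min_width=13, slack=4)
Line 2: ['security', 'matrix'] (min_width=15, slack=2)
Line 3: ['wind', 'an', 'rock'] (min_width=12, slack=5)
Line 4: ['brick', 'white'] (min_width=11, slack=6)
Line 5: ['childhood'] (min_width=9, slack=8)
Line 6: ['rectangle', 'network'] (min_width=17, slack=0)
Line 7: ['by', 'be', 'dictionary'] (min_width=16, slack=1)
Total lines: 7

Answer: 7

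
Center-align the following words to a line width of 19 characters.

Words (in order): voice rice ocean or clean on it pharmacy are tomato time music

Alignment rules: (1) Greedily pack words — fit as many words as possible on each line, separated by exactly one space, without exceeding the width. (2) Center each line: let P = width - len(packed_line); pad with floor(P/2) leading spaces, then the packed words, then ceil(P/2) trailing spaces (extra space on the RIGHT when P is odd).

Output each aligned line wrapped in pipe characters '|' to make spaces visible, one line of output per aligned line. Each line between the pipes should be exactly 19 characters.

Answer: |voice rice ocean or|
|    clean on it    |
|pharmacy are tomato|
|    time music     |

Derivation:
Line 1: ['voice', 'rice', 'ocean', 'or'] (min_width=19, slack=0)
Line 2: ['clean', 'on', 'it'] (min_width=11, slack=8)
Line 3: ['pharmacy', 'are', 'tomato'] (min_width=19, slack=0)
Line 4: ['time', 'music'] (min_width=10, slack=9)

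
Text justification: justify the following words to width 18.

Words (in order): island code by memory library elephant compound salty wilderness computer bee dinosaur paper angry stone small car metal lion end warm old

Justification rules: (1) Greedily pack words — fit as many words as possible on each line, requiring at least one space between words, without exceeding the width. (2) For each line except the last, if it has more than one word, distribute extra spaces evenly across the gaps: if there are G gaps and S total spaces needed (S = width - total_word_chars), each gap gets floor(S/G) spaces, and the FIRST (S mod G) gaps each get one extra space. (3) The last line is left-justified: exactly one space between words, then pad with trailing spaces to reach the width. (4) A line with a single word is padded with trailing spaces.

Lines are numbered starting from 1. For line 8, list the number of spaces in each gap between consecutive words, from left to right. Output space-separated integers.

Line 1: ['island', 'code', 'by'] (min_width=14, slack=4)
Line 2: ['memory', 'library'] (min_width=14, slack=4)
Line 3: ['elephant', 'compound'] (min_width=17, slack=1)
Line 4: ['salty', 'wilderness'] (min_width=16, slack=2)
Line 5: ['computer', 'bee'] (min_width=12, slack=6)
Line 6: ['dinosaur', 'paper'] (min_width=14, slack=4)
Line 7: ['angry', 'stone', 'small'] (min_width=17, slack=1)
Line 8: ['car', 'metal', 'lion', 'end'] (min_width=18, slack=0)
Line 9: ['warm', 'old'] (min_width=8, slack=10)

Answer: 1 1 1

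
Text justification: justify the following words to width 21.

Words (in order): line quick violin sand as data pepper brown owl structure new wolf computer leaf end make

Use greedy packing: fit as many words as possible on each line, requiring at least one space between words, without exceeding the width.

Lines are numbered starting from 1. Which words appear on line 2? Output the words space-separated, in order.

Answer: sand as data pepper

Derivation:
Line 1: ['line', 'quick', 'violin'] (min_width=17, slack=4)
Line 2: ['sand', 'as', 'data', 'pepper'] (min_width=19, slack=2)
Line 3: ['brown', 'owl', 'structure'] (min_width=19, slack=2)
Line 4: ['new', 'wolf', 'computer'] (min_width=17, slack=4)
Line 5: ['leaf', 'end', 'make'] (min_width=13, slack=8)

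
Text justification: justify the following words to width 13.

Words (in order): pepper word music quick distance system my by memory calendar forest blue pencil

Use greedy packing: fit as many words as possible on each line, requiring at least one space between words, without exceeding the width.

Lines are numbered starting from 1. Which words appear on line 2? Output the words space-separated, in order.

Answer: music quick

Derivation:
Line 1: ['pepper', 'word'] (min_width=11, slack=2)
Line 2: ['music', 'quick'] (min_width=11, slack=2)
Line 3: ['distance'] (min_width=8, slack=5)
Line 4: ['system', 'my', 'by'] (min_width=12, slack=1)
Line 5: ['memory'] (min_width=6, slack=7)
Line 6: ['calendar'] (min_width=8, slack=5)
Line 7: ['forest', 'blue'] (min_width=11, slack=2)
Line 8: ['pencil'] (min_width=6, slack=7)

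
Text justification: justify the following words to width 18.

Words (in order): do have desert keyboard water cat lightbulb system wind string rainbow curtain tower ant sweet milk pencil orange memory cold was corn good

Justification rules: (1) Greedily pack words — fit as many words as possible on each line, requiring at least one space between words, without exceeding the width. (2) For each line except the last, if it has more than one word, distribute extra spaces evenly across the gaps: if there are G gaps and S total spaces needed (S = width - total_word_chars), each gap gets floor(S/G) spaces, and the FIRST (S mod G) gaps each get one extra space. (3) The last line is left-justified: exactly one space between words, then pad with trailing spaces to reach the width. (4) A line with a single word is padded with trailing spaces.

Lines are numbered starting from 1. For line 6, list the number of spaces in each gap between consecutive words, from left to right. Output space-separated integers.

Answer: 3 2

Derivation:
Line 1: ['do', 'have', 'desert'] (min_width=14, slack=4)
Line 2: ['keyboard', 'water', 'cat'] (min_width=18, slack=0)
Line 3: ['lightbulb', 'system'] (min_width=16, slack=2)
Line 4: ['wind', 'string'] (min_width=11, slack=7)
Line 5: ['rainbow', 'curtain'] (min_width=15, slack=3)
Line 6: ['tower', 'ant', 'sweet'] (min_width=15, slack=3)
Line 7: ['milk', 'pencil', 'orange'] (min_width=18, slack=0)
Line 8: ['memory', 'cold', 'was'] (min_width=15, slack=3)
Line 9: ['corn', 'good'] (min_width=9, slack=9)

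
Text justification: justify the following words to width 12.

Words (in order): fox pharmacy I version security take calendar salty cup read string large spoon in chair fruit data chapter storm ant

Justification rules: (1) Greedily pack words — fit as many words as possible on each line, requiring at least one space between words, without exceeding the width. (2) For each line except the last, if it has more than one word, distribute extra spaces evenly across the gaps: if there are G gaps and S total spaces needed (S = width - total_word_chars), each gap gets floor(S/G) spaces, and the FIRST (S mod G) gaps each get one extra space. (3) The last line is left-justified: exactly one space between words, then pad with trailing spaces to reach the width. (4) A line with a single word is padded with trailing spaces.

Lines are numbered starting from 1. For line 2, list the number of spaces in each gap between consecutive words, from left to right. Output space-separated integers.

Answer: 4

Derivation:
Line 1: ['fox', 'pharmacy'] (min_width=12, slack=0)
Line 2: ['I', 'version'] (min_width=9, slack=3)
Line 3: ['security'] (min_width=8, slack=4)
Line 4: ['take'] (min_width=4, slack=8)
Line 5: ['calendar'] (min_width=8, slack=4)
Line 6: ['salty', 'cup'] (min_width=9, slack=3)
Line 7: ['read', 'string'] (min_width=11, slack=1)
Line 8: ['large', 'spoon'] (min_width=11, slack=1)
Line 9: ['in', 'chair'] (min_width=8, slack=4)
Line 10: ['fruit', 'data'] (min_width=10, slack=2)
Line 11: ['chapter'] (min_width=7, slack=5)
Line 12: ['storm', 'ant'] (min_width=9, slack=3)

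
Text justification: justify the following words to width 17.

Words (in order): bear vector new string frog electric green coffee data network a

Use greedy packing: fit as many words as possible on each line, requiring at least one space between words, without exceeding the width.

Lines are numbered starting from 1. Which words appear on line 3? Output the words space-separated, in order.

Answer: electric green

Derivation:
Line 1: ['bear', 'vector', 'new'] (min_width=15, slack=2)
Line 2: ['string', 'frog'] (min_width=11, slack=6)
Line 3: ['electric', 'green'] (min_width=14, slack=3)
Line 4: ['coffee', 'data'] (min_width=11, slack=6)
Line 5: ['network', 'a'] (min_width=9, slack=8)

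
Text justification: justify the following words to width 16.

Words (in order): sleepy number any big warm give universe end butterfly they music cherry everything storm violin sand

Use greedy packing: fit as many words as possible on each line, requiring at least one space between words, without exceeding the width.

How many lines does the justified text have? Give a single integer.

Line 1: ['sleepy', 'number'] (min_width=13, slack=3)
Line 2: ['any', 'big', 'warm'] (min_width=12, slack=4)
Line 3: ['give', 'universe'] (min_width=13, slack=3)
Line 4: ['end', 'butterfly'] (min_width=13, slack=3)
Line 5: ['they', 'music'] (min_width=10, slack=6)
Line 6: ['cherry'] (min_width=6, slack=10)
Line 7: ['everything', 'storm'] (min_width=16, slack=0)
Line 8: ['violin', 'sand'] (min_width=11, slack=5)
Total lines: 8

Answer: 8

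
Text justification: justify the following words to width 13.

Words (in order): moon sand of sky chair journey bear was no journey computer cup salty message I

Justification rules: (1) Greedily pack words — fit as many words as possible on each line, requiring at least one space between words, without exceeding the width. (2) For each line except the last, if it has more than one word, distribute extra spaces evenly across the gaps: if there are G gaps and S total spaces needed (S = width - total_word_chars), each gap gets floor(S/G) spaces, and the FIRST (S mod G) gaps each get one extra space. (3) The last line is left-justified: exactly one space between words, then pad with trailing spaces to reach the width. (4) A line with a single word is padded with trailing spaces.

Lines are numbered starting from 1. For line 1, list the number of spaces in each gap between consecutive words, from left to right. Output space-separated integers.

Answer: 2 1

Derivation:
Line 1: ['moon', 'sand', 'of'] (min_width=12, slack=1)
Line 2: ['sky', 'chair'] (min_width=9, slack=4)
Line 3: ['journey', 'bear'] (min_width=12, slack=1)
Line 4: ['was', 'no'] (min_width=6, slack=7)
Line 5: ['journey'] (min_width=7, slack=6)
Line 6: ['computer', 'cup'] (min_width=12, slack=1)
Line 7: ['salty', 'message'] (min_width=13, slack=0)
Line 8: ['I'] (min_width=1, slack=12)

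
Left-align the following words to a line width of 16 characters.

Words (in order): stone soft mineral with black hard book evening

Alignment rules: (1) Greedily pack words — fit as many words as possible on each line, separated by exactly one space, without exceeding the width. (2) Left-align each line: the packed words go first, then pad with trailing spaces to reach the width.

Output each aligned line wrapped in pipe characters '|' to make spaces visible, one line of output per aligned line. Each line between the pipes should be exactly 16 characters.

Answer: |stone soft      |
|mineral with    |
|black hard book |
|evening         |

Derivation:
Line 1: ['stone', 'soft'] (min_width=10, slack=6)
Line 2: ['mineral', 'with'] (min_width=12, slack=4)
Line 3: ['black', 'hard', 'book'] (min_width=15, slack=1)
Line 4: ['evening'] (min_width=7, slack=9)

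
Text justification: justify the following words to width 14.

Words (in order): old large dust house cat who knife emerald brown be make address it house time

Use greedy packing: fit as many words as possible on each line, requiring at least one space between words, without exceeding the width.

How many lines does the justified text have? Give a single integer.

Line 1: ['old', 'large', 'dust'] (min_width=14, slack=0)
Line 2: ['house', 'cat', 'who'] (min_width=13, slack=1)
Line 3: ['knife', 'emerald'] (min_width=13, slack=1)
Line 4: ['brown', 'be', 'make'] (min_width=13, slack=1)
Line 5: ['address', 'it'] (min_width=10, slack=4)
Line 6: ['house', 'time'] (min_width=10, slack=4)
Total lines: 6

Answer: 6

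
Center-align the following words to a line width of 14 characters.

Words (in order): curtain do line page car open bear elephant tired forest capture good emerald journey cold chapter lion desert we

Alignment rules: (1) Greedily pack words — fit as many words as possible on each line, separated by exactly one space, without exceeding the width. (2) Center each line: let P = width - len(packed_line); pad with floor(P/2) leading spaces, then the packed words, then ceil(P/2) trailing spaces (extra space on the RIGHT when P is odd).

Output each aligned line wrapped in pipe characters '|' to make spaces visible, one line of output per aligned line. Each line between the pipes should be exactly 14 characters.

Line 1: ['curtain', 'do'] (min_width=10, slack=4)
Line 2: ['line', 'page', 'car'] (min_width=13, slack=1)
Line 3: ['open', 'bear'] (min_width=9, slack=5)
Line 4: ['elephant', 'tired'] (min_width=14, slack=0)
Line 5: ['forest', 'capture'] (min_width=14, slack=0)
Line 6: ['good', 'emerald'] (min_width=12, slack=2)
Line 7: ['journey', 'cold'] (min_width=12, slack=2)
Line 8: ['chapter', 'lion'] (min_width=12, slack=2)
Line 9: ['desert', 'we'] (min_width=9, slack=5)

Answer: |  curtain do  |
|line page car |
|  open bear   |
|elephant tired|
|forest capture|
| good emerald |
| journey cold |
| chapter lion |
|  desert we   |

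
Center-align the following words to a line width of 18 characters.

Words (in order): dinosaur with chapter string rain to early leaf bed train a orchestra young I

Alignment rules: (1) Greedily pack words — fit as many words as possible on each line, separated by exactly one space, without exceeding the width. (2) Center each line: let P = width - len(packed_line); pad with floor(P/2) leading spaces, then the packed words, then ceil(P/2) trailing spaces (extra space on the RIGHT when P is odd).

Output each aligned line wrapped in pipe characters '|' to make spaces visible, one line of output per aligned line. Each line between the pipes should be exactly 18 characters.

Line 1: ['dinosaur', 'with'] (min_width=13, slack=5)
Line 2: ['chapter', 'string'] (min_width=14, slack=4)
Line 3: ['rain', 'to', 'early', 'leaf'] (min_width=18, slack=0)
Line 4: ['bed', 'train', 'a'] (min_width=11, slack=7)
Line 5: ['orchestra', 'young', 'I'] (min_width=17, slack=1)

Answer: |  dinosaur with   |
|  chapter string  |
|rain to early leaf|
|   bed train a    |
|orchestra young I |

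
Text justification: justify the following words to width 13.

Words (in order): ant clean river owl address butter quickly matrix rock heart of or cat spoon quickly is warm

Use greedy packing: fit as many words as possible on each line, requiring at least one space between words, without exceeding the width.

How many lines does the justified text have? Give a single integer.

Line 1: ['ant', 'clean'] (min_width=9, slack=4)
Line 2: ['river', 'owl'] (min_width=9, slack=4)
Line 3: ['address'] (min_width=7, slack=6)
Line 4: ['butter'] (min_width=6, slack=7)
Line 5: ['quickly'] (min_width=7, slack=6)
Line 6: ['matrix', 'rock'] (min_width=11, slack=2)
Line 7: ['heart', 'of', 'or'] (min_width=11, slack=2)
Line 8: ['cat', 'spoon'] (min_width=9, slack=4)
Line 9: ['quickly', 'is'] (min_width=10, slack=3)
Line 10: ['warm'] (min_width=4, slack=9)
Total lines: 10

Answer: 10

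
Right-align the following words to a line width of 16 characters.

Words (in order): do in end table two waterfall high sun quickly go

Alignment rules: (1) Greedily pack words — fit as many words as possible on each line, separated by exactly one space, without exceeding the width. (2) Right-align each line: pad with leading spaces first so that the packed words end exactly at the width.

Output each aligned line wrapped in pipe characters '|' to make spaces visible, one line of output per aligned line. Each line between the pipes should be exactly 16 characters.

Line 1: ['do', 'in', 'end', 'table'] (min_width=15, slack=1)
Line 2: ['two', 'waterfall'] (min_width=13, slack=3)
Line 3: ['high', 'sun', 'quickly'] (min_width=16, slack=0)
Line 4: ['go'] (min_width=2, slack=14)

Answer: | do in end table|
|   two waterfall|
|high sun quickly|
|              go|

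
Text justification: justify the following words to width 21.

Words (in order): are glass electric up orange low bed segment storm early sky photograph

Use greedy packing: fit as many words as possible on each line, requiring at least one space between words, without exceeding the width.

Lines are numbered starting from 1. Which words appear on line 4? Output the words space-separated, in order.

Line 1: ['are', 'glass', 'electric', 'up'] (min_width=21, slack=0)
Line 2: ['orange', 'low', 'bed'] (min_width=14, slack=7)
Line 3: ['segment', 'storm', 'early'] (min_width=19, slack=2)
Line 4: ['sky', 'photograph'] (min_width=14, slack=7)

Answer: sky photograph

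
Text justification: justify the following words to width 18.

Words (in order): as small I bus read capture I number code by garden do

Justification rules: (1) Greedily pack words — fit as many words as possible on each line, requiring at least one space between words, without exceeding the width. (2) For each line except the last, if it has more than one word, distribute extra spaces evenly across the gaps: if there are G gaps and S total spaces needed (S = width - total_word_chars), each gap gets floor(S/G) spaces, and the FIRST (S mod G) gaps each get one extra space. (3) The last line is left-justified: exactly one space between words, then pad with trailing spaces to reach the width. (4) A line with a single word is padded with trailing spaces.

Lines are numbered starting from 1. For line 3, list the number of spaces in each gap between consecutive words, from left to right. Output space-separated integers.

Answer: 3 3

Derivation:
Line 1: ['as', 'small', 'I', 'bus'] (min_width=14, slack=4)
Line 2: ['read', 'capture', 'I'] (min_width=14, slack=4)
Line 3: ['number', 'code', 'by'] (min_width=14, slack=4)
Line 4: ['garden', 'do'] (min_width=9, slack=9)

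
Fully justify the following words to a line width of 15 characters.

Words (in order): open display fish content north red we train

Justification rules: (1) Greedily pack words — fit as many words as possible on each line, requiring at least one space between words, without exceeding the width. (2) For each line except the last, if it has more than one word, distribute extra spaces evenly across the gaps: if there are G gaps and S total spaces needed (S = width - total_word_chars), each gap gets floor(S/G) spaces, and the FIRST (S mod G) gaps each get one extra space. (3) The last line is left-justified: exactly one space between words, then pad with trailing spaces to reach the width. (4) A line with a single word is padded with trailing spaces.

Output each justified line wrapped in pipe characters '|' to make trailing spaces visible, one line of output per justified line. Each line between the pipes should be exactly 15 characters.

Line 1: ['open', 'display'] (min_width=12, slack=3)
Line 2: ['fish', 'content'] (min_width=12, slack=3)
Line 3: ['north', 'red', 'we'] (min_width=12, slack=3)
Line 4: ['train'] (min_width=5, slack=10)

Answer: |open    display|
|fish    content|
|north   red  we|
|train          |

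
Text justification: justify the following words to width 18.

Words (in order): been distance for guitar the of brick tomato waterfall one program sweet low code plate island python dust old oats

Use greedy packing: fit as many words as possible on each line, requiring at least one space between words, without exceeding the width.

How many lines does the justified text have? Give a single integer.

Answer: 8

Derivation:
Line 1: ['been', 'distance', 'for'] (min_width=17, slack=1)
Line 2: ['guitar', 'the', 'of'] (min_width=13, slack=5)
Line 3: ['brick', 'tomato'] (min_width=12, slack=6)
Line 4: ['waterfall', 'one'] (min_width=13, slack=5)
Line 5: ['program', 'sweet', 'low'] (min_width=17, slack=1)
Line 6: ['code', 'plate', 'island'] (min_width=17, slack=1)
Line 7: ['python', 'dust', 'old'] (min_width=15, slack=3)
Line 8: ['oats'] (min_width=4, slack=14)
Total lines: 8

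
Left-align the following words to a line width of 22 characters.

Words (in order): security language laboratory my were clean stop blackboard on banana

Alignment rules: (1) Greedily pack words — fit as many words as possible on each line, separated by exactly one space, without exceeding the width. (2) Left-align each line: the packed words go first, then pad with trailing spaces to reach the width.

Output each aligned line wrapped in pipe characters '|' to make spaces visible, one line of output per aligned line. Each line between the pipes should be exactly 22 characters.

Answer: |security language     |
|laboratory my were    |
|clean stop blackboard |
|on banana             |

Derivation:
Line 1: ['security', 'language'] (min_width=17, slack=5)
Line 2: ['laboratory', 'my', 'were'] (min_width=18, slack=4)
Line 3: ['clean', 'stop', 'blackboard'] (min_width=21, slack=1)
Line 4: ['on', 'banana'] (min_width=9, slack=13)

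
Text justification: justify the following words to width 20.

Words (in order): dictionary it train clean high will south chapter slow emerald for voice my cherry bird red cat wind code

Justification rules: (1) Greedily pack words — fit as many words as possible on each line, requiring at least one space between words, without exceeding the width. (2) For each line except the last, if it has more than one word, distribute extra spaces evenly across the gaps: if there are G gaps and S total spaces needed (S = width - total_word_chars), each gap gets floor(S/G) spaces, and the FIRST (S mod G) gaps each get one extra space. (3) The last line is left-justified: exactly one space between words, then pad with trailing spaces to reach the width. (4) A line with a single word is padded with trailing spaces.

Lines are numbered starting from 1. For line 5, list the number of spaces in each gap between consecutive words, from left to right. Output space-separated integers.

Answer: 2 1 1

Derivation:
Line 1: ['dictionary', 'it', 'train'] (min_width=19, slack=1)
Line 2: ['clean', 'high', 'will'] (min_width=15, slack=5)
Line 3: ['south', 'chapter', 'slow'] (min_width=18, slack=2)
Line 4: ['emerald', 'for', 'voice', 'my'] (min_width=20, slack=0)
Line 5: ['cherry', 'bird', 'red', 'cat'] (min_width=19, slack=1)
Line 6: ['wind', 'code'] (min_width=9, slack=11)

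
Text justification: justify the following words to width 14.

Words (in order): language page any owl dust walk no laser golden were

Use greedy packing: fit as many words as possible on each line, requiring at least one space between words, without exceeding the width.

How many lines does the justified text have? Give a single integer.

Line 1: ['language', 'page'] (min_width=13, slack=1)
Line 2: ['any', 'owl', 'dust'] (min_width=12, slack=2)
Line 3: ['walk', 'no', 'laser'] (min_width=13, slack=1)
Line 4: ['golden', 'were'] (min_width=11, slack=3)
Total lines: 4

Answer: 4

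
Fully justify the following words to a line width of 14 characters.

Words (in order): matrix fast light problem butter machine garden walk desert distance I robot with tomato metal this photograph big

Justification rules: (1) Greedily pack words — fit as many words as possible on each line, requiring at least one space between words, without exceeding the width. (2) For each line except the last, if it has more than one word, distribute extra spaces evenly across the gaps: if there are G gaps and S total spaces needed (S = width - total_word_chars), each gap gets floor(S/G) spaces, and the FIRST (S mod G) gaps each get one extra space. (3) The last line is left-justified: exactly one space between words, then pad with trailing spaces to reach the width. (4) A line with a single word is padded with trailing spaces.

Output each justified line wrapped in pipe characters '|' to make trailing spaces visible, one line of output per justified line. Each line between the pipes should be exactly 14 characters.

Line 1: ['matrix', 'fast'] (min_width=11, slack=3)
Line 2: ['light', 'problem'] (min_width=13, slack=1)
Line 3: ['butter', 'machine'] (min_width=14, slack=0)
Line 4: ['garden', 'walk'] (min_width=11, slack=3)
Line 5: ['desert'] (min_width=6, slack=8)
Line 6: ['distance', 'I'] (min_width=10, slack=4)
Line 7: ['robot', 'with'] (min_width=10, slack=4)
Line 8: ['tomato', 'metal'] (min_width=12, slack=2)
Line 9: ['this'] (min_width=4, slack=10)
Line 10: ['photograph', 'big'] (min_width=14, slack=0)

Answer: |matrix    fast|
|light  problem|
|butter machine|
|garden    walk|
|desert        |
|distance     I|
|robot     with|
|tomato   metal|
|this          |
|photograph big|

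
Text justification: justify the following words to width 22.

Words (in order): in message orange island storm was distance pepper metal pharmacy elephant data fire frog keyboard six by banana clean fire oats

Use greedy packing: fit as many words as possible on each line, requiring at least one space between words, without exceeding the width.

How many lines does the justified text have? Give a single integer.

Answer: 7

Derivation:
Line 1: ['in', 'message', 'orange'] (min_width=17, slack=5)
Line 2: ['island', 'storm', 'was'] (min_width=16, slack=6)
Line 3: ['distance', 'pepper', 'metal'] (min_width=21, slack=1)
Line 4: ['pharmacy', 'elephant', 'data'] (min_width=22, slack=0)
Line 5: ['fire', 'frog', 'keyboard', 'six'] (min_width=22, slack=0)
Line 6: ['by', 'banana', 'clean', 'fire'] (min_width=20, slack=2)
Line 7: ['oats'] (min_width=4, slack=18)
Total lines: 7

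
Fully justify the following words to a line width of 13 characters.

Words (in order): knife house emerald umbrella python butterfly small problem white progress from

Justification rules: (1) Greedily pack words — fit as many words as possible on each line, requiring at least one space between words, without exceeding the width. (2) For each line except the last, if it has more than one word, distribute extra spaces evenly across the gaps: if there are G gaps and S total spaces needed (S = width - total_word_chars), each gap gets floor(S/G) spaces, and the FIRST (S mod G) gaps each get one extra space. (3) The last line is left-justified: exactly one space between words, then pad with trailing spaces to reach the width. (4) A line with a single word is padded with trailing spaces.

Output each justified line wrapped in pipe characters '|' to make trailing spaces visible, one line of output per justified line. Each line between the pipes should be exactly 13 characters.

Line 1: ['knife', 'house'] (min_width=11, slack=2)
Line 2: ['emerald'] (min_width=7, slack=6)
Line 3: ['umbrella'] (min_width=8, slack=5)
Line 4: ['python'] (min_width=6, slack=7)
Line 5: ['butterfly'] (min_width=9, slack=4)
Line 6: ['small', 'problem'] (min_width=13, slack=0)
Line 7: ['white'] (min_width=5, slack=8)
Line 8: ['progress', 'from'] (min_width=13, slack=0)

Answer: |knife   house|
|emerald      |
|umbrella     |
|python       |
|butterfly    |
|small problem|
|white        |
|progress from|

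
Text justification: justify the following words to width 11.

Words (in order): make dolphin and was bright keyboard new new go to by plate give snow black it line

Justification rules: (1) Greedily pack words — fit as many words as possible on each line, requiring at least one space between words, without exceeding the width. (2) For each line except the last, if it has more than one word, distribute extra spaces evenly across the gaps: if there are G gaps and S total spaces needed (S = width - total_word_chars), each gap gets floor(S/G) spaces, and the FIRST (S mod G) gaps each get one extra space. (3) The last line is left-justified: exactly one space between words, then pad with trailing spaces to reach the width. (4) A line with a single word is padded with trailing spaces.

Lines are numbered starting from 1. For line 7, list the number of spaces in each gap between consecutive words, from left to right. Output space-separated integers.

Answer: 3

Derivation:
Line 1: ['make'] (min_width=4, slack=7)
Line 2: ['dolphin', 'and'] (min_width=11, slack=0)
Line 3: ['was', 'bright'] (min_width=10, slack=1)
Line 4: ['keyboard'] (min_width=8, slack=3)
Line 5: ['new', 'new', 'go'] (min_width=10, slack=1)
Line 6: ['to', 'by', 'plate'] (min_width=11, slack=0)
Line 7: ['give', 'snow'] (min_width=9, slack=2)
Line 8: ['black', 'it'] (min_width=8, slack=3)
Line 9: ['line'] (min_width=4, slack=7)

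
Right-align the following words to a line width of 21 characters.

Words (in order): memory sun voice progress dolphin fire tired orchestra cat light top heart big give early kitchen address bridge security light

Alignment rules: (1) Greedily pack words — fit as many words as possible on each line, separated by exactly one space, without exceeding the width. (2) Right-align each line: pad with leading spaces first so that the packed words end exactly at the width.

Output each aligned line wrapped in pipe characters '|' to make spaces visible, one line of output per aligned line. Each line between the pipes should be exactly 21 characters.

Answer: |     memory sun voice|
|progress dolphin fire|
|  tired orchestra cat|
|  light top heart big|
|   give early kitchen|
|       address bridge|
|       security light|

Derivation:
Line 1: ['memory', 'sun', 'voice'] (min_width=16, slack=5)
Line 2: ['progress', 'dolphin', 'fire'] (min_width=21, slack=0)
Line 3: ['tired', 'orchestra', 'cat'] (min_width=19, slack=2)
Line 4: ['light', 'top', 'heart', 'big'] (min_width=19, slack=2)
Line 5: ['give', 'early', 'kitchen'] (min_width=18, slack=3)
Line 6: ['address', 'bridge'] (min_width=14, slack=7)
Line 7: ['security', 'light'] (min_width=14, slack=7)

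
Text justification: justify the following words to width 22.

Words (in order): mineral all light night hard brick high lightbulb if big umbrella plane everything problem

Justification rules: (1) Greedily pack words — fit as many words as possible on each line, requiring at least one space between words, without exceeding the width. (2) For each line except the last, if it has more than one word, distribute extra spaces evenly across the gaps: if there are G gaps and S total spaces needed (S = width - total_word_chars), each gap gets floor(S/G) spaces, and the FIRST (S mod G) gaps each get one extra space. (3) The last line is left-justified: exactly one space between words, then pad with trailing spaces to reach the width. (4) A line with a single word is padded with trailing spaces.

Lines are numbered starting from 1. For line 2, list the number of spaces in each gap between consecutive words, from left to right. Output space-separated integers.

Answer: 2 1 1

Derivation:
Line 1: ['mineral', 'all', 'light'] (min_width=17, slack=5)
Line 2: ['night', 'hard', 'brick', 'high'] (min_width=21, slack=1)
Line 3: ['lightbulb', 'if', 'big'] (min_width=16, slack=6)
Line 4: ['umbrella', 'plane'] (min_width=14, slack=8)
Line 5: ['everything', 'problem'] (min_width=18, slack=4)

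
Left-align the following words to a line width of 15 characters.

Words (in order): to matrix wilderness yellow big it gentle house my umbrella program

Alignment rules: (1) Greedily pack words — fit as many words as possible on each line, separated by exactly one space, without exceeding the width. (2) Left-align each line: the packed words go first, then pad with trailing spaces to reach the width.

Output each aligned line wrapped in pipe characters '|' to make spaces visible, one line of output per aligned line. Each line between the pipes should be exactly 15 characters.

Line 1: ['to', 'matrix'] (min_width=9, slack=6)
Line 2: ['wilderness'] (min_width=10, slack=5)
Line 3: ['yellow', 'big', 'it'] (min_width=13, slack=2)
Line 4: ['gentle', 'house', 'my'] (min_width=15, slack=0)
Line 5: ['umbrella'] (min_width=8, slack=7)
Line 6: ['program'] (min_width=7, slack=8)

Answer: |to matrix      |
|wilderness     |
|yellow big it  |
|gentle house my|
|umbrella       |
|program        |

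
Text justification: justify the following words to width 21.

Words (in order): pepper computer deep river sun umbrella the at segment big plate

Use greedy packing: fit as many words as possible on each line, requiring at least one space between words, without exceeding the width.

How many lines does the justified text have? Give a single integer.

Line 1: ['pepper', 'computer', 'deep'] (min_width=20, slack=1)
Line 2: ['river', 'sun', 'umbrella'] (min_width=18, slack=3)
Line 3: ['the', 'at', 'segment', 'big'] (min_width=18, slack=3)
Line 4: ['plate'] (min_width=5, slack=16)
Total lines: 4

Answer: 4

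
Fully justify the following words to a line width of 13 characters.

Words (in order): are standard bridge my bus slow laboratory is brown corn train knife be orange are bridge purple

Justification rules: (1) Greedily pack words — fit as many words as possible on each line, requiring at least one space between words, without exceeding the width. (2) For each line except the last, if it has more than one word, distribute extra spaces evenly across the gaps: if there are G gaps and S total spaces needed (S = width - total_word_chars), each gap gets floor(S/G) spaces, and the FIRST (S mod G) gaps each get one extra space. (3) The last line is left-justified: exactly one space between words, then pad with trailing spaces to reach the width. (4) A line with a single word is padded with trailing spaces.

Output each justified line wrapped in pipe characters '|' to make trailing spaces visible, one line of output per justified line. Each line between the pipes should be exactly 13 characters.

Answer: |are  standard|
|bridge my bus|
|slow         |
|laboratory is|
|brown    corn|
|train   knife|
|be orange are|
|bridge purple|

Derivation:
Line 1: ['are', 'standard'] (min_width=12, slack=1)
Line 2: ['bridge', 'my', 'bus'] (min_width=13, slack=0)
Line 3: ['slow'] (min_width=4, slack=9)
Line 4: ['laboratory', 'is'] (min_width=13, slack=0)
Line 5: ['brown', 'corn'] (min_width=10, slack=3)
Line 6: ['train', 'knife'] (min_width=11, slack=2)
Line 7: ['be', 'orange', 'are'] (min_width=13, slack=0)
Line 8: ['bridge', 'purple'] (min_width=13, slack=0)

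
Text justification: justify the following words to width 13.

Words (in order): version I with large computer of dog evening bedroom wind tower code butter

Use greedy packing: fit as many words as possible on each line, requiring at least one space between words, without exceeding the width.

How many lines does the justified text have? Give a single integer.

Answer: 7

Derivation:
Line 1: ['version', 'I'] (min_width=9, slack=4)
Line 2: ['with', 'large'] (min_width=10, slack=3)
Line 3: ['computer', 'of'] (min_width=11, slack=2)
Line 4: ['dog', 'evening'] (min_width=11, slack=2)
Line 5: ['bedroom', 'wind'] (min_width=12, slack=1)
Line 6: ['tower', 'code'] (min_width=10, slack=3)
Line 7: ['butter'] (min_width=6, slack=7)
Total lines: 7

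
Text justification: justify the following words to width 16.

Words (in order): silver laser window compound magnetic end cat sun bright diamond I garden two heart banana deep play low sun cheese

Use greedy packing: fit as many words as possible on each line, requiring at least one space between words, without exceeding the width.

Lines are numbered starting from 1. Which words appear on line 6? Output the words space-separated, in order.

Line 1: ['silver', 'laser'] (min_width=12, slack=4)
Line 2: ['window', 'compound'] (min_width=15, slack=1)
Line 3: ['magnetic', 'end', 'cat'] (min_width=16, slack=0)
Line 4: ['sun', 'bright'] (min_width=10, slack=6)
Line 5: ['diamond', 'I', 'garden'] (min_width=16, slack=0)
Line 6: ['two', 'heart', 'banana'] (min_width=16, slack=0)
Line 7: ['deep', 'play', 'low'] (min_width=13, slack=3)
Line 8: ['sun', 'cheese'] (min_width=10, slack=6)

Answer: two heart banana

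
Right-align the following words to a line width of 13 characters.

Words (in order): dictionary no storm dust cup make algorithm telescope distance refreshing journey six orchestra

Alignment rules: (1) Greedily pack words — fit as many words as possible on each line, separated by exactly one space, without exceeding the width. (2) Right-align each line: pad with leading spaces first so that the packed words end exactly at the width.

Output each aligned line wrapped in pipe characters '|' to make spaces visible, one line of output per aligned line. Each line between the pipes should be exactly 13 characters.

Line 1: ['dictionary', 'no'] (min_width=13, slack=0)
Line 2: ['storm', 'dust'] (min_width=10, slack=3)
Line 3: ['cup', 'make'] (min_width=8, slack=5)
Line 4: ['algorithm'] (min_width=9, slack=4)
Line 5: ['telescope'] (min_width=9, slack=4)
Line 6: ['distance'] (min_width=8, slack=5)
Line 7: ['refreshing'] (min_width=10, slack=3)
Line 8: ['journey', 'six'] (min_width=11, slack=2)
Line 9: ['orchestra'] (min_width=9, slack=4)

Answer: |dictionary no|
|   storm dust|
|     cup make|
|    algorithm|
|    telescope|
|     distance|
|   refreshing|
|  journey six|
|    orchestra|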